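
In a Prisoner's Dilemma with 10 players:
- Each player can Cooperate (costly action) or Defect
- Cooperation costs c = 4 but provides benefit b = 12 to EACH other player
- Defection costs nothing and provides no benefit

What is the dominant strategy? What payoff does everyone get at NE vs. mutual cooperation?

Dominant: Defect; NE payoff = 0; Coop payoff = 104

Work:
Defect dominates (saves cost c = 4, benefit to others is external)
NE: All defect → everyone gets 0
If all cooperate: each receives (9)×12 - 4 = 104
Social dilemma: 104 > 0 but NE gives 0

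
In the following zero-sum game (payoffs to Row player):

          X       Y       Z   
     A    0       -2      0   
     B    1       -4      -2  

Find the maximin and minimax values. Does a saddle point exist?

Maximin = -2, Minimax = -2, Saddle: True

Work:
Row minimums: [-2, -4] → maximin = -2
Column maximums: [1, -2, 0] → minimax = -2
Saddle point exists! Game value = -2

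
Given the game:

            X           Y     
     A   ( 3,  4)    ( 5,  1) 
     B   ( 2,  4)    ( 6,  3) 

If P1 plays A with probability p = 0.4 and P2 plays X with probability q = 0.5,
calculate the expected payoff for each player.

E[P1] = 4.0, E[P2] = 3.1

Work:
E[P1] = p·q·π₁(A,X) + p·(1-q)·π₁(A,Y) + (1-p)·q·π₁(B,X) + (1-p)·(1-q)·π₁(B,Y)
= 0.4·0.5·3 + 0.4·0.5·5 + 0.6·0.5·2 + 0.6·0.5·6
= 4.0

E[P2] = 3.1 (similar calculation)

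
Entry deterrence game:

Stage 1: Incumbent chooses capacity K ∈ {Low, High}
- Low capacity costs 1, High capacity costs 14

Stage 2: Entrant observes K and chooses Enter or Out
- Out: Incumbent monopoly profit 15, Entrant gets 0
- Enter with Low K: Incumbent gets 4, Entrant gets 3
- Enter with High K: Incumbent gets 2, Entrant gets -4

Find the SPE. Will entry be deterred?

SPE: (Low, Enter|Low, Out|High); Entry not deterred. Incumbent net profit = 3, Entrant gets 3

Work:
After Low K: Entrant enters (3 > 0)
After High K: Entrant stays out (-4 < 0)
Incumbent: Low → 4−1=3, High → 15−14=1
Incumbent chooses Low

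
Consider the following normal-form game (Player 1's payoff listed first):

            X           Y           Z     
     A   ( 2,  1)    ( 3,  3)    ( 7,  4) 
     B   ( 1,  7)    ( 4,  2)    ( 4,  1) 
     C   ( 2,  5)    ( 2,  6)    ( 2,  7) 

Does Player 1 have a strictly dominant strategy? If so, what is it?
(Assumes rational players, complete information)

No strictly dominant strategy exists for Player 1

Work:
A strategy strictly dominates another if it gives a strictly higher payoff against every opponent action. Compare each pair of P1's strategies column-by-column:
  A vs B: [2 vs 1, 3 vs 4, 7 vs 4] → A does not strictly dominate B (column Y: 3 ≤ 4)
  A vs C: [2 vs 2, 3 vs 2, 7 vs 2] → A does not strictly dominate C (column X: 2 ≤ 2)
  B vs A: [1 vs 2, 4 vs 3, 4 vs 7] → B does not strictly dominate A (column X: 1 ≤ 2)
  B vs C: [1 vs 2, 4 vs 2, 4 vs 2] → B does not strictly dominate C (column X: 1 ≤ 2)
  C vs A: [2 vs 2, 2 vs 3, 2 vs 7] → C does not strictly dominate A (column X: 2 ≤ 2)
  C vs B: [2 vs 1, 2 vs 4, 2 vs 4] → C does not strictly dominate B (column Y: 2 ≤ 4)
No single strategy strictly dominates all others → no strictly dominant strategy.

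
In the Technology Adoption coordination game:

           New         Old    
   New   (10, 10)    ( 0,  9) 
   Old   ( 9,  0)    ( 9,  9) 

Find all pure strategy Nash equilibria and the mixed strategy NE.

Pure NE: (New, New) and (Old, Old); Mixed NE: p = 0.9, q = 0.9

Work:
Check pure NE:
(New, New): (10, 10) - no unilateral deviation beneficial
(Old, Old): (9, 9) - no unilateral deviation beneficial
Mixed NE: P1 plays New with p = 0.9, P2 plays New with q = 0.9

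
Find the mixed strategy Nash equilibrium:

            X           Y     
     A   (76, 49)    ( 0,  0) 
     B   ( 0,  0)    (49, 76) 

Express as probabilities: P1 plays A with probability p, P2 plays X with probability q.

p = 0.608, q = 0.392

Work:
Find probabilities that make opponent indifferent:
P2 chooses q to make P1 indifferent between A and B
P1 chooses p to make P2 indifferent between X and Y
Mixed NE: P1 plays (A: 0.608, B: 0.392), P2 plays (X: 0.392, Y: 0.608)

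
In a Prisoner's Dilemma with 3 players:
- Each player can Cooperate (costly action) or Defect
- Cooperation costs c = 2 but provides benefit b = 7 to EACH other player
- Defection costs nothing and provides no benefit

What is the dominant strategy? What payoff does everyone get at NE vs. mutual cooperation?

Dominant: Defect; NE payoff = 0; Coop payoff = 12

Work:
Defect dominates (saves cost c = 2, benefit to others is external)
NE: All defect → everyone gets 0
If all cooperate: each receives (2)×7 - 2 = 12
Social dilemma: 12 > 0 but NE gives 0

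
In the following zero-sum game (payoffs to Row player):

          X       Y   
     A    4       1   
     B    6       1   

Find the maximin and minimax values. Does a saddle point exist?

Maximin = 1, Minimax = 1, Saddle: True

Work:
Row minimums: [1, 1] → maximin = 1
Column maximums: [6, 1] → minimax = 1
Saddle point exists! Game value = 1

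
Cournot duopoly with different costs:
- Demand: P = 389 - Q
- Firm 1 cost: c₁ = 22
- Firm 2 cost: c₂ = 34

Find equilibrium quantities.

q₁* = 126.33, q₂* = 114.33

Work:
Reaction: q₁ = (389 - 22 - q₂)/2
Reaction: q₂ = (389 - 34 - q₁)/2
Solve simultaneously:
q₁* = (389 - 2×22 + 34)/3 = 126.33
q₂* = (389 - 2×34 + 22)/3 = 114.33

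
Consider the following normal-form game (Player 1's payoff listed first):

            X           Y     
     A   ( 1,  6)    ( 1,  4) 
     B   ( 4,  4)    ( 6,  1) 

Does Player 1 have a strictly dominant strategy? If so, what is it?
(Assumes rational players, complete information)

Yes, Player 1's strictly dominant strategy is B

Work:
A strategy strictly dominates another if it gives a strictly higher payoff against every opponent action. Compare each pair of P1's strategies column-by-column:
  A vs B: [1 vs 4, 1 vs 6] → A does not strictly dominate B (column X: 1 ≤ 4)
  B vs A: [4 vs 1, 6 vs 1] → B strictly dominates A
B strictly dominates every other strategy → strictly dominant.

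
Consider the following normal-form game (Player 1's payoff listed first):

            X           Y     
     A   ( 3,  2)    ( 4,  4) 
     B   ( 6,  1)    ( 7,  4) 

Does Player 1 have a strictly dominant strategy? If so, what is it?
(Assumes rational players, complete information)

Yes, Player 1's strictly dominant strategy is B

Work:
A strategy strictly dominates another if it gives a strictly higher payoff against every opponent action. Compare each pair of P1's strategies column-by-column:
  A vs B: [3 vs 6, 4 vs 7] → A does not strictly dominate B (column X: 3 ≤ 6)
  B vs A: [6 vs 3, 7 vs 4] → B strictly dominates A
B strictly dominates every other strategy → strictly dominant.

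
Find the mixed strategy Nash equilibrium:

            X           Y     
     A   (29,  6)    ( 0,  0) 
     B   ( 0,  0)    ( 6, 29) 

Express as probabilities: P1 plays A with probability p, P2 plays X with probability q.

p = 0.8286, q = 0.1714

Work:
Find probabilities that make opponent indifferent:
P2 chooses q to make P1 indifferent between A and B
P1 chooses p to make P2 indifferent between X and Y
Mixed NE: P1 plays (A: 0.8286, B: 0.1714), P2 plays (X: 0.1714, Y: 0.8286)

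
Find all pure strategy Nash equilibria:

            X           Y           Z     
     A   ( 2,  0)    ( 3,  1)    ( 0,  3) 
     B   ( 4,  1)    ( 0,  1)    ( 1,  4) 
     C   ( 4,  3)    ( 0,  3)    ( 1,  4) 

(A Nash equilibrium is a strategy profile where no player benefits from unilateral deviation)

Nash equilibrium: (B, Z), (C, Z)

Work:
Best responses:
  P1 vs X: payoffs [2, 4, 4] → best response B/C (payoff 4)
  P1 vs Y: payoffs [3, 0, 0] → best response A (payoff 3)
  P1 vs Z: payoffs [0, 1, 1] → best response B/C (payoff 1)
  P2 vs A: payoffs [0, 1, 3] → best response Z (payoff 3)
  P2 vs B: payoffs [1, 1, 4] → best response Z (payoff 4)
  P2 vs C: payoffs [3, 3, 4] → best response Z (payoff 4)
Mutual best responses: (B,Z), (C,Z) → Nash equilibria.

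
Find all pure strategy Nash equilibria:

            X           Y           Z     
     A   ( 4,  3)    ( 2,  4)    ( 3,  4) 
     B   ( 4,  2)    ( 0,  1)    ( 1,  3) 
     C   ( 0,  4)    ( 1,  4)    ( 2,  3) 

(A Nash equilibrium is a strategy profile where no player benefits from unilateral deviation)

Nash equilibrium: (A, Y), (A, Z)

Work:
Best responses:
  P1 vs X: payoffs [4, 4, 0] → best response A/B (payoff 4)
  P1 vs Y: payoffs [2, 0, 1] → best response A (payoff 2)
  P1 vs Z: payoffs [3, 1, 2] → best response A (payoff 3)
  P2 vs A: payoffs [3, 4, 4] → best response Y/Z (payoff 4)
  P2 vs B: payoffs [2, 1, 3] → best response Z (payoff 3)
  P2 vs C: payoffs [4, 4, 3] → best response X/Y (payoff 4)
Mutual best responses: (A,Y), (A,Z) → Nash equilibria.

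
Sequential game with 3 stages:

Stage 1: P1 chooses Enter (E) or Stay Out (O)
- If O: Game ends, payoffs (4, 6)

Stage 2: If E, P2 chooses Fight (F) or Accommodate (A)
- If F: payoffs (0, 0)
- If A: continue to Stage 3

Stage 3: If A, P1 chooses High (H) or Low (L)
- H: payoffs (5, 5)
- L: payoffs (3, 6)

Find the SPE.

SPE: (E, A, H); Outcome (5, 5)

Work:
Stage 3: P1 chooses H (5 vs 3)
Stage 2: P2: F->0, A->5 (anticipating H). Choose A
Stage 1: P1: O->4, E->5 (anticipating A, H). Choose E
SPE path: E -> A -> H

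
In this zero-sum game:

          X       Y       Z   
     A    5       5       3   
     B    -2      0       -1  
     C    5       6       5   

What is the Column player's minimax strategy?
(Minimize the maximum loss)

Column should play X or Z (all achieve the minimum), value = 5

Work:
Column player minimizes Row's maximum payoff:
Column X: max payoff to Row = 5
Column Y: max payoff to Row = 6
Column Z: max payoff to Row = 5
Minimum is 5, achieved by columns X, Z (tied).
Each of X or Z is a minimax strategy.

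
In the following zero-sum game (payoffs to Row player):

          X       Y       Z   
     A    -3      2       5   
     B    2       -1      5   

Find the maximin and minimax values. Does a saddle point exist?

Maximin = -1, Minimax = 2, Saddle: False

Work:
Row minimums: [-3, -1] → maximin = -1
Column maximums: [2, 2, 5] → minimax = 2
No saddle point (maximin ≠ minimax). Mixed strategy needed.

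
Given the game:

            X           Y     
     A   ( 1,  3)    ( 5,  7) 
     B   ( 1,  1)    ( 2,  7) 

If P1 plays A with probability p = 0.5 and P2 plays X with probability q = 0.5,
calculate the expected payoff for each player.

E[P1] = 2.25, E[P2] = 4.5

Work:
E[P1] = p·q·π₁(A,X) + p·(1-q)·π₁(A,Y) + (1-p)·q·π₁(B,X) + (1-p)·(1-q)·π₁(B,Y)
= 0.5·0.5·1 + 0.5·0.5·5 + 0.5·0.5·1 + 0.5·0.5·2
= 2.25

E[P2] = 4.5 (similar calculation)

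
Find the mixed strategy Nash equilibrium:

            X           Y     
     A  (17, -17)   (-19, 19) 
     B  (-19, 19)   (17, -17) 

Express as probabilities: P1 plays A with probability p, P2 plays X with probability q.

p = 0.5, q = 0.5

Work:
Find probabilities that make opponent indifferent:
P2 chooses q to make P1 indifferent between A and B
P1 chooses p to make P2 indifferent between X and Y
Mixed NE: P1 plays (A: 0.5, B: 0.5), P2 plays (X: 0.5, Y: 0.5)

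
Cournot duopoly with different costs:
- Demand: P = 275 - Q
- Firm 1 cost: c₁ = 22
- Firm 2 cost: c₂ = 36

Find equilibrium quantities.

q₁* = 89.0, q₂* = 75.0

Work:
Reaction: q₁ = (275 - 22 - q₂)/2
Reaction: q₂ = (275 - 36 - q₁)/2
Solve simultaneously:
q₁* = (275 - 2×22 + 36)/3 = 89.0
q₂* = (275 - 2×36 + 22)/3 = 75.0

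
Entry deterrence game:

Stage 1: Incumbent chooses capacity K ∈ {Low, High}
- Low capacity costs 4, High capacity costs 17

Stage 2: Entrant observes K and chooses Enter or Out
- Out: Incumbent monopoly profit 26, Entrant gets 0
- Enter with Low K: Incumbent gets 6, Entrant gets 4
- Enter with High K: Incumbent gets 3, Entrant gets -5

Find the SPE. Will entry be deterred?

SPE: (High, Enter|Low, Out|High); Entry deterred. Incumbent net profit = 9

Work:
After Low K: Entrant enters (4 > 0)
After High K: Entrant stays out (-5 < 0)
Incumbent: Low → 6−4=2, High → 26−17=9
Incumbent chooses High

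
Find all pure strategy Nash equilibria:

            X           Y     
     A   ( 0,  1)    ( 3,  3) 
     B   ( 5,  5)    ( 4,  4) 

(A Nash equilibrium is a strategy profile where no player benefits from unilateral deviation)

Nash equilibrium: (B, X)

Work:
Best responses:
  P1 vs X: payoffs [0, 5] → best response B (payoff 5)
  P1 vs Y: payoffs [3, 4] → best response B (payoff 4)
  P2 vs A: payoffs [1, 3] → best response Y (payoff 3)
  P2 vs B: payoffs [5, 4] → best response X (payoff 5)
Mutual best responses: (B,X) → Nash equilibria.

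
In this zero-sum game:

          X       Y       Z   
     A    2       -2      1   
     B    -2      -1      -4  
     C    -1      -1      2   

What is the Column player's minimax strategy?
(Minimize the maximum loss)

Column should play Y, value = -1

Work:
Column player minimizes Row's maximum payoff:
Column X: max payoff to Row = 2
Column Y: max payoff to Row = -1
Column Z: max payoff to Row = 2
Minimum is -1, achieved by column Y.
Minimax strategy: Y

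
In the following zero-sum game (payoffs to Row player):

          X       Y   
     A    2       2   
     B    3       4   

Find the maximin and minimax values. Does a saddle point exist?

Maximin = 3, Minimax = 3, Saddle: True

Work:
Row minimums: [2, 3] → maximin = 3
Column maximums: [3, 4] → minimax = 3
Saddle point exists! Game value = 3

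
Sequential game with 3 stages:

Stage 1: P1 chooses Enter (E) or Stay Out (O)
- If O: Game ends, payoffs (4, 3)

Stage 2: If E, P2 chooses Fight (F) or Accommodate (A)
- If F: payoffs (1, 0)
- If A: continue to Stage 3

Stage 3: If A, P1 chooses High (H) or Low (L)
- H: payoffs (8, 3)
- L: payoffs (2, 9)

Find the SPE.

SPE: (E, A, H); Outcome (8, 3)

Work:
Stage 3: P1 chooses H (8 vs 2)
Stage 2: P2: F->0, A->3 (anticipating H). Choose A
Stage 1: P1: O->4, E->8 (anticipating A, H). Choose E
SPE path: E -> A -> H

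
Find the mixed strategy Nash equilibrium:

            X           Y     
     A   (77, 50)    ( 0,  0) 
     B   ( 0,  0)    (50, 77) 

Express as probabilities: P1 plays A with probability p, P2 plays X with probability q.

p = 0.6063, q = 0.3937

Work:
Find probabilities that make opponent indifferent:
P2 chooses q to make P1 indifferent between A and B
P1 chooses p to make P2 indifferent between X and Y
Mixed NE: P1 plays (A: 0.6063, B: 0.3937), P2 plays (X: 0.3937, Y: 0.6063)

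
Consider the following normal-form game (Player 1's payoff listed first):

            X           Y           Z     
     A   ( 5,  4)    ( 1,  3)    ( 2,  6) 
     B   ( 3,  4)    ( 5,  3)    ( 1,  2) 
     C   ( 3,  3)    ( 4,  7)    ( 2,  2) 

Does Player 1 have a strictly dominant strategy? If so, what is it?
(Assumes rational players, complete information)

No strictly dominant strategy exists for Player 1

Work:
A strategy strictly dominates another if it gives a strictly higher payoff against every opponent action. Compare each pair of P1's strategies column-by-column:
  A vs B: [5 vs 3, 1 vs 5, 2 vs 1] → A does not strictly dominate B (column Y: 1 ≤ 5)
  A vs C: [5 vs 3, 1 vs 4, 2 vs 2] → A does not strictly dominate C (column Y: 1 ≤ 4)
  B vs A: [3 vs 5, 5 vs 1, 1 vs 2] → B does not strictly dominate A (column X: 3 ≤ 5)
  B vs C: [3 vs 3, 5 vs 4, 1 vs 2] → B does not strictly dominate C (column X: 3 ≤ 3)
  C vs A: [3 vs 5, 4 vs 1, 2 vs 2] → C does not strictly dominate A (column X: 3 ≤ 5)
  C vs B: [3 vs 3, 4 vs 5, 2 vs 1] → C does not strictly dominate B (column X: 3 ≤ 3)
No single strategy strictly dominates all others → no strictly dominant strategy.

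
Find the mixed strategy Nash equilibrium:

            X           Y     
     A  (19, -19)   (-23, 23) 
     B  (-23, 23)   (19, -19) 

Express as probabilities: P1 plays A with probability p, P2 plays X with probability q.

p = 0.5, q = 0.5

Work:
Find probabilities that make opponent indifferent:
P2 chooses q to make P1 indifferent between A and B
P1 chooses p to make P2 indifferent between X and Y
Mixed NE: P1 plays (A: 0.5, B: 0.5), P2 plays (X: 0.5, Y: 0.5)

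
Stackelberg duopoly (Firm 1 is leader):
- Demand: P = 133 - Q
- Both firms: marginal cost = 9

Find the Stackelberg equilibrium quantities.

q₁* (leader) = 62.0, q₂* (follower) = 31.0

Work:
Follower's reaction: q₂ = (a - c - q₁)/2
Leader substitutes: π₁ = q₁·(a - q₁ - (a-c-q₁)/2 - c)
FOC: q₁* = (133 - 9)/2 = 62.00
Then: q₂* = (133 - 9 - 62.0)/2 = 31.00
Leader has first-mover advantage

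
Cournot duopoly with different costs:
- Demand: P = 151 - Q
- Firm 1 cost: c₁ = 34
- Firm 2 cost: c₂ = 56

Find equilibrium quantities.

q₁* = 46.33, q₂* = 24.33

Work:
Reaction: q₁ = (151 - 34 - q₂)/2
Reaction: q₂ = (151 - 56 - q₁)/2
Solve simultaneously:
q₁* = (151 - 2×34 + 56)/3 = 46.33
q₂* = (151 - 2×56 + 34)/3 = 24.33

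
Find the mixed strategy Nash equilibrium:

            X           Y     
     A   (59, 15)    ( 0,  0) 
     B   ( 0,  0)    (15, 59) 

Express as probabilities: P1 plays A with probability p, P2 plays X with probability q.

p = 0.7973, q = 0.2027

Work:
Find probabilities that make opponent indifferent:
P2 chooses q to make P1 indifferent between A and B
P1 chooses p to make P2 indifferent between X and Y
Mixed NE: P1 plays (A: 0.7973, B: 0.2027), P2 plays (X: 0.2027, Y: 0.7973)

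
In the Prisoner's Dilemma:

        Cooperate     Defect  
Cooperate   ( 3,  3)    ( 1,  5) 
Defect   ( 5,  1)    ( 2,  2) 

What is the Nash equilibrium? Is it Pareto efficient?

(Defect, Defect) is NE; not Pareto efficient

Work:
Defect dominates Cooperate for both players:
If P2 cooperates: Defect (5) > Cooperate (3)
If P2 defects: Defect (2) > Cooperate (1)
NE: (Defect, Defect) with payoff (2, 2)
But (Cooperate, Cooperate) = (3, 3) Pareto dominates (2, 2)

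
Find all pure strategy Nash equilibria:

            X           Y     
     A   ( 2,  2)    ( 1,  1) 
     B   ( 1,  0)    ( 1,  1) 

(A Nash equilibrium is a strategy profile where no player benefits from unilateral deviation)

Nash equilibrium: (A, X), (B, Y)

Work:
Best responses:
  P1 vs X: payoffs [2, 1] → best response A (payoff 2)
  P1 vs Y: payoffs [1, 1] → best response A/B (payoff 1)
  P2 vs A: payoffs [2, 1] → best response X (payoff 2)
  P2 vs B: payoffs [0, 1] → best response Y (payoff 1)
Mutual best responses: (A,X), (B,Y) → Nash equilibria.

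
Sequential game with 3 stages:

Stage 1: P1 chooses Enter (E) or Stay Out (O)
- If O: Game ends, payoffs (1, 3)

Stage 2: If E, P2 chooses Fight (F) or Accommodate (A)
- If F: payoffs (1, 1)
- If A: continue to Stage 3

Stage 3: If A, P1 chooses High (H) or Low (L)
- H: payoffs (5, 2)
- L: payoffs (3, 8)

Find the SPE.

SPE: (E, A, H); Outcome (5, 2)

Work:
Stage 3: P1 chooses H (5 vs 3)
Stage 2: P2: F->1, A->2 (anticipating H). Choose A
Stage 1: P1: O->1, E->5 (anticipating A, H). Choose E
SPE path: E -> A -> H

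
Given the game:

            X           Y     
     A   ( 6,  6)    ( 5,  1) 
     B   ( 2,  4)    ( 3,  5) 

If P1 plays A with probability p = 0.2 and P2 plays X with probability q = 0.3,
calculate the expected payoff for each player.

E[P1] = 3.22, E[P2] = 4.26

Work:
E[P1] = p·q·π₁(A,X) + p·(1-q)·π₁(A,Y) + (1-p)·q·π₁(B,X) + (1-p)·(1-q)·π₁(B,Y)
= 0.2·0.3·6 + 0.2·0.7·5 + 0.8·0.3·2 + 0.8·0.7·3
= 3.22

E[P2] = 4.26 (similar calculation)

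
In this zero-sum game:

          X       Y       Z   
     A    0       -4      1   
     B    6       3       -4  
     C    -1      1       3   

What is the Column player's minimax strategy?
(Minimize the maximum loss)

Column should play Y or Z (all achieve the minimum), value = 3

Work:
Column player minimizes Row's maximum payoff:
Column X: max payoff to Row = 6
Column Y: max payoff to Row = 3
Column Z: max payoff to Row = 3
Minimum is 3, achieved by columns Y, Z (tied).
Each of Y or Z is a minimax strategy.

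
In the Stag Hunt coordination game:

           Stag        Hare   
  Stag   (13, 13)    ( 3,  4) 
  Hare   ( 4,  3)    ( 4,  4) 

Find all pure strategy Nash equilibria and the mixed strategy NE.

Pure NE: (Stag, Stag) and (Hare, Hare); Mixed NE: p = 0.1, q = 0.1

Work:
Check pure NE:
(Stag, Stag): (13, 13) - no unilateral deviation beneficial
(Hare, Hare): (4, 4) - no unilateral deviation beneficial
Mixed NE: P1 plays Stag with p = 0.1, P2 plays Stag with q = 0.1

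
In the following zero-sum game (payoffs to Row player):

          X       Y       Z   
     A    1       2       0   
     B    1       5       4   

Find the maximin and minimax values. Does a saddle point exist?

Maximin = 1, Minimax = 1, Saddle: True

Work:
Row minimums: [0, 1] → maximin = 1
Column maximums: [1, 5, 4] → minimax = 1
Saddle point exists! Game value = 1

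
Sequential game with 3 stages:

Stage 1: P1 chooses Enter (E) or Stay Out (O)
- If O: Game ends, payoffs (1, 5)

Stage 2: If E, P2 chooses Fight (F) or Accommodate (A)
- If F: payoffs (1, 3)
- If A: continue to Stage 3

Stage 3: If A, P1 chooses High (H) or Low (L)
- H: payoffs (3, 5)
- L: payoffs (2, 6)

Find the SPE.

SPE: (E, A, H); Outcome (3, 5)

Work:
Stage 3: P1 chooses H (3 vs 2)
Stage 2: P2: F->3, A->5 (anticipating H). Choose A
Stage 1: P1: O->1, E->3 (anticipating A, H). Choose E
SPE path: E -> A -> H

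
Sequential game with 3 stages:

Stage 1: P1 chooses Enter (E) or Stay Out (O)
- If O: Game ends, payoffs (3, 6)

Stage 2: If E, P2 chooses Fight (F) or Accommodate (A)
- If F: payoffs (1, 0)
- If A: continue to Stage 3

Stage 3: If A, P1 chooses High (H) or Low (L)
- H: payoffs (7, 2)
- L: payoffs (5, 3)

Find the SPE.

SPE: (E, A, H); Outcome (7, 2)

Work:
Stage 3: P1 chooses H (7 vs 5)
Stage 2: P2: F->0, A->2 (anticipating H). Choose A
Stage 1: P1: O->3, E->7 (anticipating A, H). Choose E
SPE path: E -> A -> H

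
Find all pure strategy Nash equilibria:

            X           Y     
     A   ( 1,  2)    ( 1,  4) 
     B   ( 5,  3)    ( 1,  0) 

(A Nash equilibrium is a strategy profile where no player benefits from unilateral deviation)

Nash equilibrium: (A, Y), (B, X)

Work:
Best responses:
  P1 vs X: payoffs [1, 5] → best response B (payoff 5)
  P1 vs Y: payoffs [1, 1] → best response A/B (payoff 1)
  P2 vs A: payoffs [2, 4] → best response Y (payoff 4)
  P2 vs B: payoffs [3, 0] → best response X (payoff 3)
Mutual best responses: (A,Y), (B,X) → Nash equilibria.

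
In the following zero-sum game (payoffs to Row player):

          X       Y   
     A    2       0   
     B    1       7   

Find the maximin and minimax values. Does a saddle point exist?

Maximin = 1, Minimax = 2, Saddle: False

Work:
Row minimums: [0, 1] → maximin = 1
Column maximums: [2, 7] → minimax = 2
No saddle point (maximin ≠ minimax). Mixed strategy needed.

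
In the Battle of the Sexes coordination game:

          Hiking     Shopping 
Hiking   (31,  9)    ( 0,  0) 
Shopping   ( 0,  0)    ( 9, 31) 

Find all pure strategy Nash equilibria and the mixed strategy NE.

Pure NE: (Hiking, Hiking) and (Shopping, Shopping); Mixed NE: p = 0.775, q = 0.225

Work:
Check pure NE:
(Hiking, Hiking): (31, 9) - no unilateral deviation beneficial
(Shopping, Shopping): (9, 31) - no unilateral deviation beneficial
Mixed NE: P1 plays Hiking with p = 0.775, P2 plays Hiking with q = 0.225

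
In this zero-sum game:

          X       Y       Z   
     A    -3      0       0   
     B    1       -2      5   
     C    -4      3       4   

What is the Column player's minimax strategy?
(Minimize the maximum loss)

Column should play X, value = 1

Work:
Column player minimizes Row's maximum payoff:
Column X: max payoff to Row = 1
Column Y: max payoff to Row = 3
Column Z: max payoff to Row = 5
Minimum is 1, achieved by column X.
Minimax strategy: X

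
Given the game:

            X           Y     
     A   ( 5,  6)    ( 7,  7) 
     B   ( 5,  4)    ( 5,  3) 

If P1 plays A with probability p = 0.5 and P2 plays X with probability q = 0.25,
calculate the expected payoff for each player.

E[P1] = 5.75, E[P2] = 5.0

Work:
E[P1] = p·q·π₁(A,X) + p·(1-q)·π₁(A,Y) + (1-p)·q·π₁(B,X) + (1-p)·(1-q)·π₁(B,Y)
= 0.5·0.25·5 + 0.5·0.75·7 + 0.5·0.25·5 + 0.5·0.75·5
= 5.75

E[P2] = 5.0 (similar calculation)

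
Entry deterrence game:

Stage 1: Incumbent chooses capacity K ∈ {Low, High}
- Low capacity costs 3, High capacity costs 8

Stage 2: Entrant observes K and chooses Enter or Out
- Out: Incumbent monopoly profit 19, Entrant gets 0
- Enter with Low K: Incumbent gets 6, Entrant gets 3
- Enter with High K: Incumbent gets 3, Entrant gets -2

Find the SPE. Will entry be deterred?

SPE: (High, Enter|Low, Out|High); Entry deterred. Incumbent net profit = 11

Work:
After Low K: Entrant enters (3 > 0)
After High K: Entrant stays out (-2 < 0)
Incumbent: Low → 6−3=3, High → 19−8=11
Incumbent chooses High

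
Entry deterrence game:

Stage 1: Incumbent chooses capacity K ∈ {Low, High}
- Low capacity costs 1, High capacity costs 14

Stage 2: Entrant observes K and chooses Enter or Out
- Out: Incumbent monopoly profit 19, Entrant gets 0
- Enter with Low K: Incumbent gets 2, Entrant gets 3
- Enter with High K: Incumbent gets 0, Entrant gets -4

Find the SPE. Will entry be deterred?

SPE: (High, Enter|Low, Out|High); Entry deterred. Incumbent net profit = 5

Work:
After Low K: Entrant enters (3 > 0)
After High K: Entrant stays out (-4 < 0)
Incumbent: Low → 2−1=1, High → 19−14=5
Incumbent chooses High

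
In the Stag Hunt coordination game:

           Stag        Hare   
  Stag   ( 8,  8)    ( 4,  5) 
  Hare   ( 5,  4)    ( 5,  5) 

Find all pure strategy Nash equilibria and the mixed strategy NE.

Pure NE: (Stag, Stag) and (Hare, Hare); Mixed NE: p = 0.25, q = 0.25

Work:
Check pure NE:
(Stag, Stag): (8, 8) - no unilateral deviation beneficial
(Hare, Hare): (5, 5) - no unilateral deviation beneficial
Mixed NE: P1 plays Stag with p = 0.25, P2 plays Stag with q = 0.25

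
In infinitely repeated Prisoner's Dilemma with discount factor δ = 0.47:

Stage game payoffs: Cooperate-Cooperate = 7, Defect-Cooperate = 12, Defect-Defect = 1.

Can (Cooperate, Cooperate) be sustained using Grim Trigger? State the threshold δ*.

δ* = 0.4545; since δ = 0.47 ≥ 0.4545, cooperation can be sustained

Work:
For Grim Trigger:
Cooperate forever: 7/(1-δ)
Defect then punished: 12 + 1·δ/(1-δ)
Need: 7/(1-δ) ≥ 12 + 1·δ/(1-δ)
Solving: δ ≥ (T-R)/(T-P) = (12-7)/(12-1) = 0.4545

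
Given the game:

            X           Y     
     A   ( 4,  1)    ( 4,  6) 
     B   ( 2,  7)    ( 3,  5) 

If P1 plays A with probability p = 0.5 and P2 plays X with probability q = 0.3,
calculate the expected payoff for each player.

E[P1] = 3.35, E[P2] = 5.05

Work:
E[P1] = p·q·π₁(A,X) + p·(1-q)·π₁(A,Y) + (1-p)·q·π₁(B,X) + (1-p)·(1-q)·π₁(B,Y)
= 0.5·0.3·4 + 0.5·0.7·4 + 0.5·0.3·2 + 0.5·0.7·3
= 3.35

E[P2] = 5.05 (similar calculation)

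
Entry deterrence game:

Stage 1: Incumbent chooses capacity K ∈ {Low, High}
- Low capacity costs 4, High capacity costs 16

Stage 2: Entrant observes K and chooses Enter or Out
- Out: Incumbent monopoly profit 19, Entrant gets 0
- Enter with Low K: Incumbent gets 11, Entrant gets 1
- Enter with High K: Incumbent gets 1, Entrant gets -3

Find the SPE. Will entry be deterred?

SPE: (Low, Enter|Low, Out|High); Entry not deterred. Incumbent net profit = 7, Entrant gets 1

Work:
After Low K: Entrant enters (1 > 0)
After High K: Entrant stays out (-3 < 0)
Incumbent: Low → 11−4=7, High → 19−16=3
Incumbent chooses Low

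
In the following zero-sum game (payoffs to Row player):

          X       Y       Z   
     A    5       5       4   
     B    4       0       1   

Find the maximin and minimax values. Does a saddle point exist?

Maximin = 4, Minimax = 4, Saddle: True

Work:
Row minimums: [4, 0] → maximin = 4
Column maximums: [5, 5, 4] → minimax = 4
Saddle point exists! Game value = 4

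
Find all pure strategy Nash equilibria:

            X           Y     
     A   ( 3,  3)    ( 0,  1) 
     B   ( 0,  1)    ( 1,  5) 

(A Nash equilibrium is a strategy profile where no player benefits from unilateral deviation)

Nash equilibrium: (A, X), (B, Y)

Work:
Best responses:
  P1 vs X: payoffs [3, 0] → best response A (payoff 3)
  P1 vs Y: payoffs [0, 1] → best response B (payoff 1)
  P2 vs A: payoffs [3, 1] → best response X (payoff 3)
  P2 vs B: payoffs [1, 5] → best response Y (payoff 5)
Mutual best responses: (A,X), (B,Y) → Nash equilibria.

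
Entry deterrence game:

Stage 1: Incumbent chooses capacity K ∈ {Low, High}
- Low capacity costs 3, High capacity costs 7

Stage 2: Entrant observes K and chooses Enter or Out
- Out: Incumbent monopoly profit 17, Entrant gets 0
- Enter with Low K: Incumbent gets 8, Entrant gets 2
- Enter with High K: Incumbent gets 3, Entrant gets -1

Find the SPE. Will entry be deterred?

SPE: (High, Enter|Low, Out|High); Entry deterred. Incumbent net profit = 10

Work:
After Low K: Entrant enters (2 > 0)
After High K: Entrant stays out (-1 < 0)
Incumbent: Low → 8−3=5, High → 17−7=10
Incumbent chooses High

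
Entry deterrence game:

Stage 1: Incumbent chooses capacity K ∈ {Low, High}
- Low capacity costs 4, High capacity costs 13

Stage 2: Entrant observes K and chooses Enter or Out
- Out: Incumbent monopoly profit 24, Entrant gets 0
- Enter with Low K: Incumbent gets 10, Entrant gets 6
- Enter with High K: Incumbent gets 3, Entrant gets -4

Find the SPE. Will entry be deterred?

SPE: (High, Enter|Low, Out|High); Entry deterred. Incumbent net profit = 11

Work:
After Low K: Entrant enters (6 > 0)
After High K: Entrant stays out (-4 < 0)
Incumbent: Low → 10−4=6, High → 24−13=11
Incumbent chooses High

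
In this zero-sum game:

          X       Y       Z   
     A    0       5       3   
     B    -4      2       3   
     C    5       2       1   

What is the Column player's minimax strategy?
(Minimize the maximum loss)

Column should play Z, value = 3

Work:
Column player minimizes Row's maximum payoff:
Column X: max payoff to Row = 5
Column Y: max payoff to Row = 5
Column Z: max payoff to Row = 3
Minimum is 3, achieved by column Z.
Minimax strategy: Z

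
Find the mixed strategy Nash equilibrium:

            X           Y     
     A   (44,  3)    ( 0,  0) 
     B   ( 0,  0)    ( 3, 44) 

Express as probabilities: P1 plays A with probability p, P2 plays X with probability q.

p = 0.9362, q = 0.0638

Work:
Find probabilities that make opponent indifferent:
P2 chooses q to make P1 indifferent between A and B
P1 chooses p to make P2 indifferent between X and Y
Mixed NE: P1 plays (A: 0.9362, B: 0.0638), P2 plays (X: 0.0638, Y: 0.9362)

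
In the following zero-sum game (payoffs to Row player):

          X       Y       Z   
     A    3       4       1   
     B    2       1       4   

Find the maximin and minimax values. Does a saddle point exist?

Maximin = 1, Minimax = 3, Saddle: False

Work:
Row minimums: [1, 1] → maximin = 1
Column maximums: [3, 4, 4] → minimax = 3
No saddle point (maximin ≠ minimax). Mixed strategy needed.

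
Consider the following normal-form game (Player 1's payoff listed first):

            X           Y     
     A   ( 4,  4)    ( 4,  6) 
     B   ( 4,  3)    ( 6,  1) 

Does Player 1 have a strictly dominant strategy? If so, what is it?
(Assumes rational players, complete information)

No strictly dominant strategy exists for Player 1

Work:
A strategy strictly dominates another if it gives a strictly higher payoff against every opponent action. Compare each pair of P1's strategies column-by-column:
  A vs B: [4 vs 4, 4 vs 6] → A does not strictly dominate B (column X: 4 ≤ 4)
  B vs A: [4 vs 4, 6 vs 4] → B does not strictly dominate A (column X: 4 ≤ 4)
No single strategy strictly dominates all others → no strictly dominant strategy.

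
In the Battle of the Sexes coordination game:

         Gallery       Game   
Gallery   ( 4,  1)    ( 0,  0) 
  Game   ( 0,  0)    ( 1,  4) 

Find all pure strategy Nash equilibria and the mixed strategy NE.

Pure NE: (Gallery, Gallery) and (Game, Game); Mixed NE: p = 0.8, q = 0.2

Work:
Check pure NE:
(Gallery, Gallery): (4, 1) - no unilateral deviation beneficial
(Game, Game): (1, 4) - no unilateral deviation beneficial
Mixed NE: P1 plays Gallery with p = 0.8, P2 plays Gallery with q = 0.2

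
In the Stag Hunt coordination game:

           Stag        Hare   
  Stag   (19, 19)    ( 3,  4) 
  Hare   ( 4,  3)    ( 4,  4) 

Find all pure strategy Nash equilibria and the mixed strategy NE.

Pure NE: (Stag, Stag) and (Hare, Hare); Mixed NE: p = 0.0625, q = 0.0625

Work:
Check pure NE:
(Stag, Stag): (19, 19) - no unilateral deviation beneficial
(Hare, Hare): (4, 4) - no unilateral deviation beneficial
Mixed NE: P1 plays Stag with p = 0.0625, P2 plays Stag with q = 0.0625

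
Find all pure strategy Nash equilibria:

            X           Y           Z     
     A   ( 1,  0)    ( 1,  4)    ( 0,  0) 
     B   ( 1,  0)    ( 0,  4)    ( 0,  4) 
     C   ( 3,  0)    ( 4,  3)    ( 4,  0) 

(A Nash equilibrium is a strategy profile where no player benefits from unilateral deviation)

Nash equilibrium: (C, Y)

Work:
Best responses:
  P1 vs X: payoffs [1, 1, 3] → best response C (payoff 3)
  P1 vs Y: payoffs [1, 0, 4] → best response C (payoff 4)
  P1 vs Z: payoffs [0, 0, 4] → best response C (payoff 4)
  P2 vs A: payoffs [0, 4, 0] → best response Y (payoff 4)
  P2 vs B: payoffs [0, 4, 4] → best response Y/Z (payoff 4)
  P2 vs C: payoffs [0, 3, 0] → best response Y (payoff 3)
Mutual best responses: (C,Y) → Nash equilibria.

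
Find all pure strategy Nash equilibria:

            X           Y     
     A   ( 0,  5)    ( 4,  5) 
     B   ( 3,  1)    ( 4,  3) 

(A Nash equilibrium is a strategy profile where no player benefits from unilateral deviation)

Nash equilibrium: (A, Y), (B, Y)

Work:
Best responses:
  P1 vs X: payoffs [0, 3] → best response B (payoff 3)
  P1 vs Y: payoffs [4, 4] → best response A/B (payoff 4)
  P2 vs A: payoffs [5, 5] → best response X/Y (payoff 5)
  P2 vs B: payoffs [1, 3] → best response Y (payoff 3)
Mutual best responses: (A,Y), (B,Y) → Nash equilibria.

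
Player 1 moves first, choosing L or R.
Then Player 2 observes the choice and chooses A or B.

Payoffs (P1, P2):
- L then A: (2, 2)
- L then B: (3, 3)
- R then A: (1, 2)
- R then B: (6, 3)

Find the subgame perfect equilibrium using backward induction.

P1 plays R, P2 plays B after L and B after R; Payoff (6, 3)

Work:
Backward induction:
After L: P2 chooses B → P1 gets 3
After R: P2 chooses B → P1 gets 6
P1 chooses R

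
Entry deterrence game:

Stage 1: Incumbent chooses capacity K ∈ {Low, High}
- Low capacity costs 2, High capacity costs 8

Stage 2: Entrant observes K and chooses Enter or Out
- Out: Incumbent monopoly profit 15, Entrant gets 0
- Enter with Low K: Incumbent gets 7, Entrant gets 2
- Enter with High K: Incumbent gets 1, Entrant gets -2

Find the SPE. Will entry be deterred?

SPE: (High, Enter|Low, Out|High); Entry deterred. Incumbent net profit = 7

Work:
After Low K: Entrant enters (2 > 0)
After High K: Entrant stays out (-2 < 0)
Incumbent: Low → 7−2=5, High → 15−8=7
Incumbent chooses High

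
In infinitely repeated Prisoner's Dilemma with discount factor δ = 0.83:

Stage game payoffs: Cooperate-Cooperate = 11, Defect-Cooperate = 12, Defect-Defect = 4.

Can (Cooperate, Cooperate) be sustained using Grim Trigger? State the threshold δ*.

δ* = 0.125; since δ = 0.83 ≥ 0.125, cooperation can be sustained

Work:
For Grim Trigger:
Cooperate forever: 11/(1-δ)
Defect then punished: 12 + 4·δ/(1-δ)
Need: 11/(1-δ) ≥ 12 + 4·δ/(1-δ)
Solving: δ ≥ (T-R)/(T-P) = (12-11)/(12-4) = 0.125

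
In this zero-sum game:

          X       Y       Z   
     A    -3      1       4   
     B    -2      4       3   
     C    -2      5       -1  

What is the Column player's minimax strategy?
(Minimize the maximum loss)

Column should play X, value = -2

Work:
Column player minimizes Row's maximum payoff:
Column X: max payoff to Row = -2
Column Y: max payoff to Row = 5
Column Z: max payoff to Row = 4
Minimum is -2, achieved by column X.
Minimax strategy: X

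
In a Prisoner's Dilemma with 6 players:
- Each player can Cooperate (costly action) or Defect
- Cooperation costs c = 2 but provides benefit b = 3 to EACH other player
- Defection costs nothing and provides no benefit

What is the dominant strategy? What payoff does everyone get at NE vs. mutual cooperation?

Dominant: Defect; NE payoff = 0; Coop payoff = 13

Work:
Defect dominates (saves cost c = 2, benefit to others is external)
NE: All defect → everyone gets 0
If all cooperate: each receives (5)×3 - 2 = 13
Social dilemma: 13 > 0 but NE gives 0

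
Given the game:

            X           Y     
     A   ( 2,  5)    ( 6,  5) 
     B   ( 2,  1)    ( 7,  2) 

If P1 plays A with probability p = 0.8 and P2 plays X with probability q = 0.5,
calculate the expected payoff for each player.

E[P1] = 4.1, E[P2] = 4.3

Work:
E[P1] = p·q·π₁(A,X) + p·(1-q)·π₁(A,Y) + (1-p)·q·π₁(B,X) + (1-p)·(1-q)·π₁(B,Y)
= 0.8·0.5·2 + 0.8·0.5·6 + 0.2·0.5·2 + 0.2·0.5·7
= 4.1

E[P2] = 4.3 (similar calculation)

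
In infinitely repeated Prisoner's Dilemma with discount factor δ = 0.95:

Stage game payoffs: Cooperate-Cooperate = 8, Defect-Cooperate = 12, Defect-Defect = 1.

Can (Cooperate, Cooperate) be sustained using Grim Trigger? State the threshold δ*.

δ* = 0.3636; since δ = 0.95 ≥ 0.3636, cooperation can be sustained

Work:
For Grim Trigger:
Cooperate forever: 8/(1-δ)
Defect then punished: 12 + 1·δ/(1-δ)
Need: 8/(1-δ) ≥ 12 + 1·δ/(1-δ)
Solving: δ ≥ (T-R)/(T-P) = (12-8)/(12-1) = 0.3636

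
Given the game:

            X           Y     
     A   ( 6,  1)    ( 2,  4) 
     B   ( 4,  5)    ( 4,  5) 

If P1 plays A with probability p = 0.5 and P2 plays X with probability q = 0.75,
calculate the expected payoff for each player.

E[P1] = 4.5, E[P2] = 3.375

Work:
E[P1] = p·q·π₁(A,X) + p·(1-q)·π₁(A,Y) + (1-p)·q·π₁(B,X) + (1-p)·(1-q)·π₁(B,Y)
= 0.5·0.75·6 + 0.5·0.25·2 + 0.5·0.75·4 + 0.5·0.25·4
= 4.5

E[P2] = 3.375 (similar calculation)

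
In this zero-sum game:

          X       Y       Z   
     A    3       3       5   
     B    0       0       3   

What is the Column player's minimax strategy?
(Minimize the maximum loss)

Column should play X or Y (all achieve the minimum), value = 3

Work:
Column player minimizes Row's maximum payoff:
Column X: max payoff to Row = 3
Column Y: max payoff to Row = 3
Column Z: max payoff to Row = 5
Minimum is 3, achieved by columns X, Y (tied).
Each of X or Y is a minimax strategy.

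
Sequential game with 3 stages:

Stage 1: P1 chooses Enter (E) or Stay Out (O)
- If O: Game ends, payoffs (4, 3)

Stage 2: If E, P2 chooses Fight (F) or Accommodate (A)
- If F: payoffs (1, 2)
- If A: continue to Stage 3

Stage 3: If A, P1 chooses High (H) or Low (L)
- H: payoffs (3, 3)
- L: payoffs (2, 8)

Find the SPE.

SPE: (O, A, H); Outcome (4, 3)

Work:
Stage 3: P1 chooses H (3 vs 2)
Stage 2: P2: F->2, A->3 (anticipating H). Choose A
Stage 1: P1: O->4, E->3 (anticipating A, H). Choose O
SPE path: O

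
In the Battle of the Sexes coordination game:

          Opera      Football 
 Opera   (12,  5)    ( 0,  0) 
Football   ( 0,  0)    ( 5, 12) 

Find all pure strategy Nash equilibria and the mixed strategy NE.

Pure NE: (Opera, Opera) and (Football, Football); Mixed NE: p = 0.7059, q = 0.2941

Work:
Check pure NE:
(Opera, Opera): (12, 5) - no unilateral deviation beneficial
(Football, Football): (5, 12) - no unilateral deviation beneficial
Mixed NE: P1 plays Opera with p = 0.7059, P2 plays Opera with q = 0.2941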